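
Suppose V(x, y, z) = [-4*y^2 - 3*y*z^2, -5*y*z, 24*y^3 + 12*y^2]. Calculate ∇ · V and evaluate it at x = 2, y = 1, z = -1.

5

∂V₁/∂x = 0
∂V₂/∂y = -5*z
∂V₃/∂z = 0
∇·V = -5*z
At (2, 1, -1): 5.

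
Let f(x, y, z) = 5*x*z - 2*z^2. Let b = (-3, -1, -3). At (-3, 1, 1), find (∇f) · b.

42

∂f/∂x = 5*z
∂f/∂y = 0
∂f/∂z = 5*x - 4*z
∇f at (-3, 1, 1) = (5, 0, -19)
∇f · b = (5)(-3) + (0)(-1) + (-19)(-3) = 42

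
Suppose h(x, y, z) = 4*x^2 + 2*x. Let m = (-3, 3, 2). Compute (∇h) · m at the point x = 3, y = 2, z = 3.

-78

∂h/∂x = 8*x + 2
∂h/∂y = 0
∂h/∂z = 0
∇h at (3, 2, 3) = (26, 0, 0)
∇h · m = (26)(-3) + (0)(3) + (0)(2) = -78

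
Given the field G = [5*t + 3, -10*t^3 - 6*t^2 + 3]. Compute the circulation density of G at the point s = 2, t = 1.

-5

∂G₂/∂s = 0
∂G₁/∂t = 5
Scalar curl = -5
At (2, 1): -5.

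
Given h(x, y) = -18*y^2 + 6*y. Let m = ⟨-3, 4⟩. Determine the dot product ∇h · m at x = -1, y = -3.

∂h/∂x = 0
∂h/∂y = -36*y + 6
∇h at (-1, -3) = (0, 114)
∇h · m = (0)(-3) + (114)(4) = 456

456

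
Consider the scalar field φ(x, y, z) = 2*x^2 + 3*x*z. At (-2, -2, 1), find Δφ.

∂²φ/∂x² = 4
∂²φ/∂y² = 0
∂²φ/∂z² = 0
∇²φ = 4
At (-2, -2, 1): 4.

4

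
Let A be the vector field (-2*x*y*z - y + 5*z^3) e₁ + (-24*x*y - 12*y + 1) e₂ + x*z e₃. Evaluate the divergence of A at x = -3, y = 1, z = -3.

63

∂A₁/∂x = -2*y*z
∂A₂/∂y = -24*x - 12
∂A₃/∂z = x
∇·A = -23*x - 2*y*z - 12
At (-3, 1, -3): 63.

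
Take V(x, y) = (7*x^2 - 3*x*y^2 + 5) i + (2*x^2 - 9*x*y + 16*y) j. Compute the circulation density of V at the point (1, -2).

10

∂V₂/∂x = 4*x - 9*y
∂V₁/∂y = -6*x*y
Scalar curl = 6*x*y + 4*x - 9*y
At (1, -2): 10.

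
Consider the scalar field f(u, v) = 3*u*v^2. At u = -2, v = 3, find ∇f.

∂f/∂u = 3*v^2
∂f/∂v = 6*u*v
∇f = (3*v^2, 6*u*v)
At (-2, 3): (27, -36).

(27, -36)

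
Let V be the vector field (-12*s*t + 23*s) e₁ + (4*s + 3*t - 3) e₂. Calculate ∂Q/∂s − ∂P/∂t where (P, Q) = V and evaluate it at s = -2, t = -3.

-20

∂V₂/∂s = 4
∂V₁/∂t = -12*s
Scalar curl = 12*s + 4
At (-2, -3): -20.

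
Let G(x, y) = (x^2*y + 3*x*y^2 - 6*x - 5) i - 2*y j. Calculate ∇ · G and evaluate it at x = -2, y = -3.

∂G₁/∂x = 2*x*y + 3*y^2 - 6
∂G₂/∂y = -2
∇·G = 2*x*y + 3*y^2 - 8
At (-2, -3): 31.

31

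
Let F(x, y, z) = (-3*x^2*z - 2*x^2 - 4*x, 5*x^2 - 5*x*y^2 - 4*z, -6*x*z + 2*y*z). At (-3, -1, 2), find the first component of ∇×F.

8

(∇×F)_1 = ∂F₃/∂y − ∂F₂/∂z
= 2*z − (-4)
= 2*z + 4
At (-3, -1, 2): 8.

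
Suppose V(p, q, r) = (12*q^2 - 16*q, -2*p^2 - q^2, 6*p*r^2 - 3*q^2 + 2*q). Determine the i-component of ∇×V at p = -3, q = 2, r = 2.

(∇×V)_1 = ∂V₃/∂q − ∂V₂/∂r
= -6*q + 2 − (0)
= -6*q + 2
At (-3, 2, 2): -10.

-10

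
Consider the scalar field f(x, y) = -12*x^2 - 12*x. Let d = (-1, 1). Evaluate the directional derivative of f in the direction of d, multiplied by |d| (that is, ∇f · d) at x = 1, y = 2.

36

∂f/∂x = -24*x - 12
∂f/∂y = 0
∇f at (1, 2) = (-36, 0)
∇f · d = (-36)(-1) + (0)(1) = 36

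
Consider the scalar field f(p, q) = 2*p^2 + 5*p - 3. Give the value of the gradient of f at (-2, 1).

∂f/∂p = 4*p + 5
∂f/∂q = 0
∇f = (4*p + 5, 0)
At (-2, 1): (-3, 0).

(-3, 0)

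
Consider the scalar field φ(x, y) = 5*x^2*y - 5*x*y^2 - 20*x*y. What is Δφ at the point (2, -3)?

∂²φ/∂x² = 10*y
∂²φ/∂y² = -10*x
∇²φ = -10*x + 10*y
At (2, -3): -50.

-50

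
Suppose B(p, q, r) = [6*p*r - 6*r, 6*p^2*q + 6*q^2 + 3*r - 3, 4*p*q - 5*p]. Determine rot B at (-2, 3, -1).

(∇×B)₁ = ∂B₃/∂q − ∂B₂/∂r = 4*p - 3
(∇×B)₂ = ∂B₁/∂r − ∂B₃/∂p = 6*p - 4*q - 1
(∇×B)₃ = ∂B₂/∂p − ∂B₁/∂q = 12*p*q
∇×B = (4*p - 3, 6*p - 4*q - 1, 12*p*q)
At (-2, 3, -1): (-11, -25, -72).

(-11, -25, -72)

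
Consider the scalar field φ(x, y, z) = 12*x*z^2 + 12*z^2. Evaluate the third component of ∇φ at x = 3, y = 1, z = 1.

96

(∇φ)_3 = ∂φ/∂z = 24*x*z + 24*z
At (3, 1, 1): 96.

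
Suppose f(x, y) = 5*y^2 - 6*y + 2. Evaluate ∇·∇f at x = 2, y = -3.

∂²f/∂x² = 0
∂²f/∂y² = 10
∇²f = 10
At (2, -3): 10.

10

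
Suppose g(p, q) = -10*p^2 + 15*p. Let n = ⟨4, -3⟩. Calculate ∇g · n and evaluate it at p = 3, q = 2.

-180

∂g/∂p = -20*p + 15
∂g/∂q = 0
∇g at (3, 2) = (-45, 0)
∇g · n = (-45)(4) + (0)(-3) = -180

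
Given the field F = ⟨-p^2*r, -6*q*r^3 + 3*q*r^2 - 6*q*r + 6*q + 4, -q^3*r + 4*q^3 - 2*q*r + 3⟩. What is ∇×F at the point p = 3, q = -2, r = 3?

(-294, -9, 0)

(∇×F)₁ = ∂F₃/∂q − ∂F₂/∂r = -3*q^2*r + 12*q^2 + 18*q*r^2 - 6*q*r + 6*q - 2*r
(∇×F)₂ = ∂F₁/∂r − ∂F₃/∂p = -p^2
(∇×F)₃ = ∂F₂/∂p − ∂F₁/∂q = 0
∇×F = (-3*q^2*r + 12*q^2 + 18*q*r^2 - 6*q*r + 6*q - 2*r, -p^2, 0)
At (3, -2, 3): (-294, -9, 0).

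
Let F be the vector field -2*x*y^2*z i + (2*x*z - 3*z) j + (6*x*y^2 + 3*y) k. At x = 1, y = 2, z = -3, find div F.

∂F₁/∂x = -2*y^2*z
∂F₂/∂y = 0
∂F₃/∂z = 0
∇·F = -2*y^2*z
At (1, 2, -3): 24.

24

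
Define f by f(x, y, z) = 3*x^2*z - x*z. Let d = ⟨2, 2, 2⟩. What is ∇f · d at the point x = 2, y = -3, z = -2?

∂f/∂x = 6*x*z - z
∂f/∂y = 0
∂f/∂z = 3*x^2 - x
∇f at (2, -3, -2) = (-22, 0, 10)
∇f · d = (-22)(2) + (0)(2) + (10)(2) = -24

-24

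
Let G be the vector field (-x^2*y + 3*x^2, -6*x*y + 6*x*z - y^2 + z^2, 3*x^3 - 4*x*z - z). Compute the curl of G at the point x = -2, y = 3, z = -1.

(∇×G)₁ = ∂G₃/∂y − ∂G₂/∂z = -6*x - 2*z
(∇×G)₂ = ∂G₁/∂z − ∂G₃/∂x = -9*x^2 + 4*z
(∇×G)₃ = ∂G₂/∂x − ∂G₁/∂y = x^2 - 6*y + 6*z
∇×G = (-6*x - 2*z, -9*x^2 + 4*z, x^2 - 6*y + 6*z)
At (-2, 3, -1): (14, -40, -20).

(14, -40, -20)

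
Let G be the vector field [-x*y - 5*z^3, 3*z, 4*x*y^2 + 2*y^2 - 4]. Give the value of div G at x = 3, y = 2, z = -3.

∂G₁/∂x = -y
∂G₂/∂y = 0
∂G₃/∂z = 0
∇·G = -y
At (3, 2, -3): -2.

-2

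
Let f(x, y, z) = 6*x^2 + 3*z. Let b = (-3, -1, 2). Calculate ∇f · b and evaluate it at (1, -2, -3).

∂f/∂x = 12*x
∂f/∂y = 0
∂f/∂z = 3
∇f at (1, -2, -3) = (12, 0, 3)
∇f · b = (12)(-3) + (0)(-1) + (3)(2) = -30

-30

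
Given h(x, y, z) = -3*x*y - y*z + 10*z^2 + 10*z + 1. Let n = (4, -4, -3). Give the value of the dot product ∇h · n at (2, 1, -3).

153

∂h/∂x = -3*y
∂h/∂y = -3*x - z
∂h/∂z = -y + 20*z + 10
∇h at (2, 1, -3) = (-3, -3, -51)
∇h · n = (-3)(4) + (-3)(-4) + (-51)(-3) = 153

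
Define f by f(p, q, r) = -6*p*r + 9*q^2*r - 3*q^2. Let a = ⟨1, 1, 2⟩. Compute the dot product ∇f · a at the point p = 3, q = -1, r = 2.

-60

∂f/∂p = -6*r
∂f/∂q = 18*q*r - 6*q
∂f/∂r = -6*p + 9*q^2
∇f at (3, -1, 2) = (-12, -30, -9)
∇f · a = (-12)(1) + (-30)(1) + (-9)(2) = -60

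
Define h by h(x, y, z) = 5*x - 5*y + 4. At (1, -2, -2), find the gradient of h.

(5, -5, 0)

∂h/∂x = 5
∂h/∂y = -5
∂h/∂z = 0
∇h = (5, -5, 0)
At (1, -2, -2): (5, -5, 0).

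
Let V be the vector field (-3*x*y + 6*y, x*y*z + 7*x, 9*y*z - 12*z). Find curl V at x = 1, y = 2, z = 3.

(∇×V)₁ = ∂V₃/∂y − ∂V₂/∂z = -x*y + 9*z
(∇×V)₂ = ∂V₁/∂z − ∂V₃/∂x = 0
(∇×V)₃ = ∂V₂/∂x − ∂V₁/∂y = 3*x + y*z + 1
∇×V = (-x*y + 9*z, 0, 3*x + y*z + 1)
At (1, 2, 3): (25, 0, 10).

(25, 0, 10)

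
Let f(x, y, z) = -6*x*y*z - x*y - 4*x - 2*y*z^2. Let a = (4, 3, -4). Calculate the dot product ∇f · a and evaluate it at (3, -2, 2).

∂f/∂x = -6*y*z - y - 4
∂f/∂y = -6*x*z - x - 2*z^2
∂f/∂z = -6*x*y - 4*y*z
∇f at (3, -2, 2) = (22, -47, 52)
∇f · a = (22)(4) + (-47)(3) + (52)(-4) = -261

-261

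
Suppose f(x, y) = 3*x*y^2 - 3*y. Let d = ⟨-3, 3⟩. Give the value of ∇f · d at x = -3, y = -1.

∂f/∂x = 3*y^2
∂f/∂y = 6*x*y - 3
∇f at (-3, -1) = (3, 15)
∇f · d = (3)(-3) + (15)(3) = 36

36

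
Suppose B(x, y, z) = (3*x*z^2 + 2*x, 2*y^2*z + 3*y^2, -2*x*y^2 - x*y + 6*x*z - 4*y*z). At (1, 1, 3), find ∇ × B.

(∇×B)₁ = ∂B₃/∂y − ∂B₂/∂z = -4*x*y - x - 2*y^2 - 4*z
(∇×B)₂ = ∂B₁/∂z − ∂B₃/∂x = 6*x*z + 2*y^2 + y - 6*z
(∇×B)₃ = ∂B₂/∂x − ∂B₁/∂y = 0
∇×B = (-4*x*y - x - 2*y^2 - 4*z, 6*x*z + 2*y^2 + y - 6*z, 0)
At (1, 1, 3): (-19, 3, 0).

(-19, 3, 0)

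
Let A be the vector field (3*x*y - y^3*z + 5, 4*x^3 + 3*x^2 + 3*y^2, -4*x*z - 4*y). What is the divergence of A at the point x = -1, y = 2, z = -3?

∂A₁/∂x = 3*y
∂A₂/∂y = 6*y
∂A₃/∂z = -4*x
∇·A = -4*x + 9*y
At (-1, 2, -3): 22.

22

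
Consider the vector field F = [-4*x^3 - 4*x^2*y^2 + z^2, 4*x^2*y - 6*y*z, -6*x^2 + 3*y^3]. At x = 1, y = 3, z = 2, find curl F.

(99, 16, 48)

(∇×F)₁ = ∂F₃/∂y − ∂F₂/∂z = 9*y^2 + 6*y
(∇×F)₂ = ∂F₁/∂z − ∂F₃/∂x = 12*x + 2*z
(∇×F)₃ = ∂F₂/∂x − ∂F₁/∂y = 8*x^2*y + 8*x*y
∇×F = (9*y^2 + 6*y, 12*x + 2*z, 8*x^2*y + 8*x*y)
At (1, 3, 2): (99, 16, 48).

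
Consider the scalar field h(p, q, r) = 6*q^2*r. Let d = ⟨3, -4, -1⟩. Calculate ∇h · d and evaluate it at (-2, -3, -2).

-342

∂h/∂p = 0
∂h/∂q = 12*q*r
∂h/∂r = 6*q^2
∇h at (-2, -3, -2) = (0, 72, 54)
∇h · d = (0)(3) + (72)(-4) + (54)(-1) = -342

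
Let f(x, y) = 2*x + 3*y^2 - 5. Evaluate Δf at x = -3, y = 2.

6

∂²f/∂x² = 0
∂²f/∂y² = 6
∇²f = 6
At (-3, 2): 6.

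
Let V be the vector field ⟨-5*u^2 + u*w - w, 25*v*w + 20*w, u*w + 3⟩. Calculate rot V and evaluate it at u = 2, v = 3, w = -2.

(∇×V)₁ = ∂V₃/∂v − ∂V₂/∂w = -25*v - 20
(∇×V)₂ = ∂V₁/∂w − ∂V₃/∂u = u - w - 1
(∇×V)₃ = ∂V₂/∂u − ∂V₁/∂v = 0
∇×V = (-25*v - 20, u - w - 1, 0)
At (2, 3, -2): (-95, 3, 0).

(-95, 3, 0)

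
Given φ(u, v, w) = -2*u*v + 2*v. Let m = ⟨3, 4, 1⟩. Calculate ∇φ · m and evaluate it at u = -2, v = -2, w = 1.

36

∂φ/∂u = -2*v
∂φ/∂v = -2*u + 2
∂φ/∂w = 0
∇φ at (-2, -2, 1) = (4, 6, 0)
∇φ · m = (4)(3) + (6)(4) + (0)(1) = 36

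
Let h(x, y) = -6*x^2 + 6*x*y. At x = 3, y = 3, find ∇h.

(-18, 18)

∂h/∂x = -12*x + 6*y
∂h/∂y = 6*x
∇h = (-12*x + 6*y, 6*x)
At (3, 3): (-18, 18).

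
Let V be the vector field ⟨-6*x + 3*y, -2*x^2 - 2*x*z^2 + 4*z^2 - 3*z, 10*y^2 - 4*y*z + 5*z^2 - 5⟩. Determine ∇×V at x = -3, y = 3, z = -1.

(∇×V)₁ = ∂V₃/∂y − ∂V₂/∂z = 4*x*z + 20*y - 12*z + 3
(∇×V)₂ = ∂V₁/∂z − ∂V₃/∂x = 0
(∇×V)₃ = ∂V₂/∂x − ∂V₁/∂y = -4*x - 2*z^2 - 3
∇×V = (4*x*z + 20*y - 12*z + 3, 0, -4*x - 2*z^2 - 3)
At (-3, 3, -1): (87, 0, 7).

(87, 0, 7)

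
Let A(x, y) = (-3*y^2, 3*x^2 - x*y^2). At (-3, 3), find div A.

∂A₁/∂x = 0
∂A₂/∂y = -2*x*y
∇·A = -2*x*y
At (-3, 3): 18.

18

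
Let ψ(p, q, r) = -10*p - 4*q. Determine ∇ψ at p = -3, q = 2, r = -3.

∂ψ/∂p = -10
∂ψ/∂q = -4
∂ψ/∂r = 0
∇ψ = (-10, -4, 0)
At (-3, 2, -3): (-10, -4, 0).

(-10, -4, 0)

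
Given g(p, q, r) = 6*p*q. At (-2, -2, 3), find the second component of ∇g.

-12

(∇g)_2 = ∂g/∂q = 6*p
At (-2, -2, 3): -12.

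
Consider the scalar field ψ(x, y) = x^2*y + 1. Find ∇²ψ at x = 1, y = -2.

-4

∂²ψ/∂x² = 2*y
∂²ψ/∂y² = 0
∇²ψ = 2*y
At (1, -2): -4.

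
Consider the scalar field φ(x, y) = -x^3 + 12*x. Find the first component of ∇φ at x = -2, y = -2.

(∇φ)_1 = ∂φ/∂x = -3*x^2 + 12
At (-2, -2): 0.

0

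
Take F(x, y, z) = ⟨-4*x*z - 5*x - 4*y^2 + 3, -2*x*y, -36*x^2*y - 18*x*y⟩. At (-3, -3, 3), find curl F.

(-270, 606, -18)

(∇×F)₁ = ∂F₃/∂y − ∂F₂/∂z = -36*x^2 - 18*x
(∇×F)₂ = ∂F₁/∂z − ∂F₃/∂x = 72*x*y - 4*x + 18*y
(∇×F)₃ = ∂F₂/∂x − ∂F₁/∂y = 6*y
∇×F = (-36*x^2 - 18*x, 72*x*y - 4*x + 18*y, 6*y)
At (-3, -3, 3): (-270, 606, -18).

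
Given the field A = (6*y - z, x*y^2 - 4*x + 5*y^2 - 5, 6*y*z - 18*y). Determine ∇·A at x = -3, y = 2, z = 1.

20

∂A₁/∂x = 0
∂A₂/∂y = 2*x*y + 10*y
∂A₃/∂z = 6*y
∇·A = 2*x*y + 16*y
At (-3, 2, 1): 20.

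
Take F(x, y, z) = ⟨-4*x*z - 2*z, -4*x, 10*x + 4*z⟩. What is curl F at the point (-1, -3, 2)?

(∇×F)₁ = ∂F₃/∂y − ∂F₂/∂z = 0
(∇×F)₂ = ∂F₁/∂z − ∂F₃/∂x = -4*x - 12
(∇×F)₃ = ∂F₂/∂x − ∂F₁/∂y = -4
∇×F = (0, -4*x - 12, -4)
At (-1, -3, 2): (0, -8, -4).

(0, -8, -4)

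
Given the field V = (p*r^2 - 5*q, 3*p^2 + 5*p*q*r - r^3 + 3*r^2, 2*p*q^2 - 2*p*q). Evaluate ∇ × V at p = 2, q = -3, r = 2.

(2, -16, -13)

(∇×V)₁ = ∂V₃/∂q − ∂V₂/∂r = -p*q - 2*p + 3*r^2 - 6*r
(∇×V)₂ = ∂V₁/∂r − ∂V₃/∂p = 2*p*r - 2*q^2 + 2*q
(∇×V)₃ = ∂V₂/∂p − ∂V₁/∂q = 6*p + 5*q*r + 5
∇×V = (-p*q - 2*p + 3*r^2 - 6*r, 2*p*r - 2*q^2 + 2*q, 6*p + 5*q*r + 5)
At (2, -3, 2): (2, -16, -13).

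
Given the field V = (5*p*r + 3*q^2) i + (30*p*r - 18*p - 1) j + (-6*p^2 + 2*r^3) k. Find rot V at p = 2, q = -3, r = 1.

(∇×V)₁ = ∂V₃/∂q − ∂V₂/∂r = -30*p
(∇×V)₂ = ∂V₁/∂r − ∂V₃/∂p = 17*p
(∇×V)₃ = ∂V₂/∂p − ∂V₁/∂q = -6*q + 30*r - 18
∇×V = (-30*p, 17*p, -6*q + 30*r - 18)
At (2, -3, 1): (-60, 34, 30).

(-60, 34, 30)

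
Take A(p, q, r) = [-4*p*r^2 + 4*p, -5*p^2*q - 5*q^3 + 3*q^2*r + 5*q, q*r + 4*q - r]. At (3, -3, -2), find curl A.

(∇×A)₁ = ∂A₃/∂q − ∂A₂/∂r = -3*q^2 + r + 4
(∇×A)₂ = ∂A₁/∂r − ∂A₃/∂p = -8*p*r
(∇×A)₃ = ∂A₂/∂p − ∂A₁/∂q = -10*p*q
∇×A = (-3*q^2 + r + 4, -8*p*r, -10*p*q)
At (3, -3, -2): (-25, 48, 90).

(-25, 48, 90)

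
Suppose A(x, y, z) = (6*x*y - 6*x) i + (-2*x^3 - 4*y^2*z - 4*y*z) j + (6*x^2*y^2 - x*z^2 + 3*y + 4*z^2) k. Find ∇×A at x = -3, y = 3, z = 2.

(∇×A)₁ = ∂A₃/∂y − ∂A₂/∂z = 12*x^2*y + 4*y^2 + 4*y + 3
(∇×A)₂ = ∂A₁/∂z − ∂A₃/∂x = -12*x*y^2 + z^2
(∇×A)₃ = ∂A₂/∂x − ∂A₁/∂y = -6*x^2 - 6*x
∇×A = (12*x^2*y + 4*y^2 + 4*y + 3, -12*x*y^2 + z^2, -6*x^2 - 6*x)
At (-3, 3, 2): (375, 328, -36).

(375, 328, -36)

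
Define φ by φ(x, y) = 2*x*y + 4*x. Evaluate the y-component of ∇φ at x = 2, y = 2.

4

(∇φ)_2 = ∂φ/∂y = 2*x
At (2, 2): 4.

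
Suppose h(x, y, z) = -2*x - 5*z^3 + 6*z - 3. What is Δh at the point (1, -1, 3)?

∂²h/∂x² = 0
∂²h/∂y² = 0
∂²h/∂z² = -30*z
∇²h = -30*z
At (1, -1, 3): -90.

-90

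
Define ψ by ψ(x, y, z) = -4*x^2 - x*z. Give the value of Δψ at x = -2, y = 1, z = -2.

-8

∂²ψ/∂x² = -8
∂²ψ/∂y² = 0
∂²ψ/∂z² = 0
∇²ψ = -8
At (-2, 1, -2): -8.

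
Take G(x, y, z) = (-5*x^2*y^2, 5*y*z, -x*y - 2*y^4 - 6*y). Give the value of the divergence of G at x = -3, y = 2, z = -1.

115

∂G₁/∂x = -10*x*y^2
∂G₂/∂y = 5*z
∂G₃/∂z = 0
∇·G = -10*x*y^2 + 5*z
At (-3, 2, -1): 115.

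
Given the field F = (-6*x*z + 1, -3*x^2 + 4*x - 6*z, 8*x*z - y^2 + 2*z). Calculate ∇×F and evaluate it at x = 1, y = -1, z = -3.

(∇×F)₁ = ∂F₃/∂y − ∂F₂/∂z = -2*y + 6
(∇×F)₂ = ∂F₁/∂z − ∂F₃/∂x = -6*x - 8*z
(∇×F)₃ = ∂F₂/∂x − ∂F₁/∂y = -6*x + 4
∇×F = (-2*y + 6, -6*x - 8*z, -6*x + 4)
At (1, -1, -3): (8, 18, -2).

(8, 18, -2)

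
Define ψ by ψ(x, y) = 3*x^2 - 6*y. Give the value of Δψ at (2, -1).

∂²ψ/∂x² = 6
∂²ψ/∂y² = 0
∇²ψ = 6
At (2, -1): 6.

6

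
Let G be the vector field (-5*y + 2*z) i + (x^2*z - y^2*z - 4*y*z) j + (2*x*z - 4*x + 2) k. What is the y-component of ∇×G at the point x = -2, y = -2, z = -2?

(∇×G)_2 = ∂G₁/∂z − ∂G₃/∂x
= 2 − (2*z - 4)
= -2*z + 6
At (-2, -2, -2): 10.

10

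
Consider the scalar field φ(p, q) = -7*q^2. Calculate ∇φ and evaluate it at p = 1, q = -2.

∂φ/∂p = 0
∂φ/∂q = -14*q
∇φ = (0, -14*q)
At (1, -2): (0, 28).

(0, 28)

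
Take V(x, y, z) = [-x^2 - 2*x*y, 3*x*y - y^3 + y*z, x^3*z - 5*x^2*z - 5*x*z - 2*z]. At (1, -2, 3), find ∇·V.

∂V₁/∂x = -2*x - 2*y
∂V₂/∂y = 3*x - 3*y^2 + z
∂V₃/∂z = x^3 - 5*x^2 - 5*x - 2
∇·V = x^3 - 5*x^2 - 4*x - 3*y^2 - 2*y + z - 2
At (1, -2, 3): -15.

-15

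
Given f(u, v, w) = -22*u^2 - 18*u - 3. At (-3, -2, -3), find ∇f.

(114, 0, 0)

∂f/∂u = -44*u - 18
∂f/∂v = 0
∂f/∂w = 0
∇f = (-44*u - 18, 0, 0)
At (-3, -2, -3): (114, 0, 0).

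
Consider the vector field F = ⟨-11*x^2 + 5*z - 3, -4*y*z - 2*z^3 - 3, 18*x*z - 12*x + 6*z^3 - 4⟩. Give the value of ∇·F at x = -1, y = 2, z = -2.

∂F₁/∂x = -22*x
∂F₂/∂y = -4*z
∂F₃/∂z = 18*x + 18*z^2
∇·F = -4*x + 18*z^2 - 4*z
At (-1, 2, -2): 84.

84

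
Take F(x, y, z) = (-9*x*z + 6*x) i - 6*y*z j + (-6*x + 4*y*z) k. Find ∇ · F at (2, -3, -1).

9

∂F₁/∂x = -9*z + 6
∂F₂/∂y = -6*z
∂F₃/∂z = 4*y
∇·F = 4*y - 15*z + 6
At (2, -3, -1): 9.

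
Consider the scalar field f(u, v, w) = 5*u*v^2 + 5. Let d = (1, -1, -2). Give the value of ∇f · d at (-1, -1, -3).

∂f/∂u = 5*v^2
∂f/∂v = 10*u*v
∂f/∂w = 0
∇f at (-1, -1, -3) = (5, 10, 0)
∇f · d = (5)(1) + (10)(-1) + (0)(-2) = -5

-5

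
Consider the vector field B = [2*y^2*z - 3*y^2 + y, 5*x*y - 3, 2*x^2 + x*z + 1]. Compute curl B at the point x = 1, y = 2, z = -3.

(∇×B)₁ = ∂B₃/∂y − ∂B₂/∂z = 0
(∇×B)₂ = ∂B₁/∂z − ∂B₃/∂x = -4*x + 2*y^2 - z
(∇×B)₃ = ∂B₂/∂x − ∂B₁/∂y = -4*y*z + 11*y - 1
∇×B = (0, -4*x + 2*y^2 - z, -4*y*z + 11*y - 1)
At (1, 2, -3): (0, 7, 45).

(0, 7, 45)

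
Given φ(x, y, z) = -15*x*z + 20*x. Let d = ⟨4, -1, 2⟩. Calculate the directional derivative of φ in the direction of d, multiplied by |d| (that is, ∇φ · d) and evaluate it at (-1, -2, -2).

230

∂φ/∂x = -15*z + 20
∂φ/∂y = 0
∂φ/∂z = -15*x
∇φ at (-1, -2, -2) = (50, 0, 15)
∇φ · d = (50)(4) + (0)(-1) + (15)(2) = 230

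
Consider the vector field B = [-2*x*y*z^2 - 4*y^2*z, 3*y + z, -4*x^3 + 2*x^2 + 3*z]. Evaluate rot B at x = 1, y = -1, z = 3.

(∇×B)₁ = ∂B₃/∂y − ∂B₂/∂z = -1
(∇×B)₂ = ∂B₁/∂z − ∂B₃/∂x = 12*x^2 - 4*x*y*z - 4*x - 4*y^2
(∇×B)₃ = ∂B₂/∂x − ∂B₁/∂y = 2*x*z^2 + 8*y*z
∇×B = (-1, 12*x^2 - 4*x*y*z - 4*x - 4*y^2, 2*x*z^2 + 8*y*z)
At (1, -1, 3): (-1, 16, -6).

(-1, 16, -6)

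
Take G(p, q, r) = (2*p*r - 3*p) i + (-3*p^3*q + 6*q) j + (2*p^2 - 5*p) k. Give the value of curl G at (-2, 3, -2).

(0, 9, -108)

(∇×G)₁ = ∂G₃/∂q − ∂G₂/∂r = 0
(∇×G)₂ = ∂G₁/∂r − ∂G₃/∂p = -2*p + 5
(∇×G)₃ = ∂G₂/∂p − ∂G₁/∂q = -9*p^2*q
∇×G = (0, -2*p + 5, -9*p^2*q)
At (-2, 3, -2): (0, 9, -108).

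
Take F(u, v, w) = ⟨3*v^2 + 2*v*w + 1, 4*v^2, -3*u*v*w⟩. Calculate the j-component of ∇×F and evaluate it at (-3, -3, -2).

(∇×F)_2 = ∂F₁/∂w − ∂F₃/∂u
= 2*v − (-3*v*w)
= 3*v*w + 2*v
At (-3, -3, -2): 12.

12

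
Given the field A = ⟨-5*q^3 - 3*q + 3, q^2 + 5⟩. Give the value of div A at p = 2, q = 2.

∂A₁/∂p = 0
∂A₂/∂q = 2*q
∇·A = 2*q
At (2, 2): 4.

4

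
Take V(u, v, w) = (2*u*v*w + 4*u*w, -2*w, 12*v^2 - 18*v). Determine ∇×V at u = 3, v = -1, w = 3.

(-40, 6, -18)

(∇×V)₁ = ∂V₃/∂v − ∂V₂/∂w = 24*v - 16
(∇×V)₂ = ∂V₁/∂w − ∂V₃/∂u = 2*u*v + 4*u
(∇×V)₃ = ∂V₂/∂u − ∂V₁/∂v = -2*u*w
∇×V = (24*v - 16, 2*u*v + 4*u, -2*u*w)
At (3, -1, 3): (-40, 6, -18).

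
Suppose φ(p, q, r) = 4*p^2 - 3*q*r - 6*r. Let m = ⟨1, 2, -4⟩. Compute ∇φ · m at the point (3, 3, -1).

90

∂φ/∂p = 8*p
∂φ/∂q = -3*r
∂φ/∂r = -3*q - 6
∇φ at (3, 3, -1) = (24, 3, -15)
∇φ · m = (24)(1) + (3)(2) + (-15)(-4) = 90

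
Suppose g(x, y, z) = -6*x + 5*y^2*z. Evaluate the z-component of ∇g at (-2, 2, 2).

20

(∇g)_3 = ∂g/∂z = 5*y^2
At (-2, 2, 2): 20.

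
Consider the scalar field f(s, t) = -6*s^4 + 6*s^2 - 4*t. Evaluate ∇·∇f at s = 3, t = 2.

-636

∂²f/∂s² = 12*(-6*s^2 + 1)
∂²f/∂t² = 0
∇²f = -72*s^2 + 12
At (3, 2): -636.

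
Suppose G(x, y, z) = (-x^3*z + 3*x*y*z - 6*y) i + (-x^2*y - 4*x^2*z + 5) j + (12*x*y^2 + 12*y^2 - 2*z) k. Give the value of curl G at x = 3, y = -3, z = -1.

(-252, -162, 57)

(∇×G)₁ = ∂G₃/∂y − ∂G₂/∂z = 4*x^2 + 24*x*y + 24*y
(∇×G)₂ = ∂G₁/∂z − ∂G₃/∂x = -x^3 + 3*x*y - 12*y^2
(∇×G)₃ = ∂G₂/∂x − ∂G₁/∂y = -2*x*y - 11*x*z + 6
∇×G = (4*x^2 + 24*x*y + 24*y, -x^3 + 3*x*y - 12*y^2, -2*x*y - 11*x*z + 6)
At (3, -3, -1): (-252, -162, 57).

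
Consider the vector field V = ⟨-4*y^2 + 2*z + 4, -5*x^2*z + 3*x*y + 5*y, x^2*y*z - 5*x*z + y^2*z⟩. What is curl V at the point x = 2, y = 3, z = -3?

(-10, 23, 93)

(∇×V)₁ = ∂V₃/∂y − ∂V₂/∂z = x^2*z + 5*x^2 + 2*y*z
(∇×V)₂ = ∂V₁/∂z − ∂V₃/∂x = -2*x*y*z + 5*z + 2
(∇×V)₃ = ∂V₂/∂x − ∂V₁/∂y = -10*x*z + 11*y
∇×V = (x^2*z + 5*x^2 + 2*y*z, -2*x*y*z + 5*z + 2, -10*x*z + 11*y)
At (2, 3, -3): (-10, 23, 93).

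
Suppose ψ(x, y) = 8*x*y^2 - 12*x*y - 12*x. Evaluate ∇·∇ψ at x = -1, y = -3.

-16

∂²ψ/∂x² = 0
∂²ψ/∂y² = 16*x
∇²ψ = 16*x
At (-1, -3): -16.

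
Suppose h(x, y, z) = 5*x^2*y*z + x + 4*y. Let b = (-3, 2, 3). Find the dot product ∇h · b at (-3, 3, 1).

∂h/∂x = 10*x*y*z + 1
∂h/∂y = 5*x^2*z + 4
∂h/∂z = 5*x^2*y
∇h at (-3, 3, 1) = (-89, 49, 135)
∇h · b = (-89)(-3) + (49)(2) + (135)(3) = 770

770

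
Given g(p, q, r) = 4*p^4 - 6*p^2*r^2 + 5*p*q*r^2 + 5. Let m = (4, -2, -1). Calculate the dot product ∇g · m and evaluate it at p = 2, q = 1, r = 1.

444

∂g/∂p = 16*p^3 - 12*p*r^2 + 5*q*r^2
∂g/∂q = 5*p*r^2
∂g/∂r = -12*p^2*r + 10*p*q*r
∇g at (2, 1, 1) = (109, 10, -28)
∇g · m = (109)(4) + (10)(-2) + (-28)(-1) = 444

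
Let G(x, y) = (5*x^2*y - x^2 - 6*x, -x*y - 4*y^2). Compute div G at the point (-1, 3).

∂G₁/∂x = 10*x*y - 2*x - 6
∂G₂/∂y = -x - 8*y
∇·G = 10*x*y - 3*x - 8*y - 6
At (-1, 3): -57.

-57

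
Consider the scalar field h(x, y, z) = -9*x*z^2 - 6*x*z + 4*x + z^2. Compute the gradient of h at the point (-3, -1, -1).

(1, 0, -38)

∂h/∂x = -9*z^2 - 6*z + 4
∂h/∂y = 0
∂h/∂z = -18*x*z - 6*x + 2*z
∇h = (-9*z^2 - 6*z + 4, 0, -18*x*z - 6*x + 2*z)
At (-3, -1, -1): (1, 0, -38).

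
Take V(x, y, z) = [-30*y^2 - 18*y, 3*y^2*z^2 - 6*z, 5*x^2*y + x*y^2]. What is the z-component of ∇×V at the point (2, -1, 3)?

(∇×V)_3 = ∂V₂/∂x − ∂V₁/∂y
= 0 − (-60*y - 18)
= 60*y + 18
At (2, -1, 3): -42.

-42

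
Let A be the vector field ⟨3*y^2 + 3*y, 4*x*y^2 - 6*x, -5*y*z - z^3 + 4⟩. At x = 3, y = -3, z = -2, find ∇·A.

∂A₁/∂x = 0
∂A₂/∂y = 8*x*y
∂A₃/∂z = -5*y - 3*z^2
∇·A = 8*x*y - 5*y - 3*z^2
At (3, -3, -2): -69.

-69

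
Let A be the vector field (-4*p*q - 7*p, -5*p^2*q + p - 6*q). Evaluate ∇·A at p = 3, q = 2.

-66

∂A₁/∂p = -4*q - 7
∂A₂/∂q = -5*p^2 - 6
∇·A = -5*p^2 - 4*q - 13
At (3, 2): -66.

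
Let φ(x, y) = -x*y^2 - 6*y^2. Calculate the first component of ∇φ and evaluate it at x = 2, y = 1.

(∇φ)_1 = ∂φ/∂x = -y^2
At (2, 1): -1.

-1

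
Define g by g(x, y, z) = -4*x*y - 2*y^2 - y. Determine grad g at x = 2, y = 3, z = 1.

(-12, -21, 0)

∂g/∂x = -4*y
∂g/∂y = -4*x - 4*y - 1
∂g/∂z = 0
∇g = (-4*y, -4*x - 4*y - 1, 0)
At (2, 3, 1): (-12, -21, 0).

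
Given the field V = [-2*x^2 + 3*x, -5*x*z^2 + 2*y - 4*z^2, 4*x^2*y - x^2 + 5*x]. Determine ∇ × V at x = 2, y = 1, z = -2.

(∇×V)₁ = ∂V₃/∂y − ∂V₂/∂z = 4*x^2 + 10*x*z + 8*z
(∇×V)₂ = ∂V₁/∂z − ∂V₃/∂x = -8*x*y + 2*x - 5
(∇×V)₃ = ∂V₂/∂x − ∂V₁/∂y = -5*z^2
∇×V = (4*x^2 + 10*x*z + 8*z, -8*x*y + 2*x - 5, -5*z^2)
At (2, 1, -2): (-40, -17, -20).

(-40, -17, -20)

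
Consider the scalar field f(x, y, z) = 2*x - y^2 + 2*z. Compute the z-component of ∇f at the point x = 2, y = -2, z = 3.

(∇f)_3 = ∂f/∂z = 2
At (2, -2, 3): 2.

2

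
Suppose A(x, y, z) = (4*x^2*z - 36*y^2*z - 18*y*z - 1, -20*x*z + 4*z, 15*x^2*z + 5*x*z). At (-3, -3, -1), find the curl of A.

(-64, -319, 218)

(∇×A)₁ = ∂A₃/∂y − ∂A₂/∂z = 20*x - 4
(∇×A)₂ = ∂A₁/∂z − ∂A₃/∂x = 4*x^2 - 30*x*z - 36*y^2 - 18*y - 5*z
(∇×A)₃ = ∂A₂/∂x − ∂A₁/∂y = 72*y*z - 2*z
∇×A = (20*x - 4, 4*x^2 - 30*x*z - 36*y^2 - 18*y - 5*z, 72*y*z - 2*z)
At (-3, -3, -1): (-64, -319, 218).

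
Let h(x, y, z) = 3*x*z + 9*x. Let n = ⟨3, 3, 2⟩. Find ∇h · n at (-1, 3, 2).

39

∂h/∂x = 3*z + 9
∂h/∂y = 0
∂h/∂z = 3*x
∇h at (-1, 3, 2) = (15, 0, -3)
∇h · n = (15)(3) + (0)(3) + (-3)(2) = 39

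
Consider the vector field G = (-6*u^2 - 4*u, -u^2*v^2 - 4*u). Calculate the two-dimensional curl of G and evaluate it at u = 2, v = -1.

-8

∂G₂/∂u = -2*u*v^2 - 4
∂G₁/∂v = 0
Scalar curl = -2*u*v^2 - 4
At (2, -1): -8.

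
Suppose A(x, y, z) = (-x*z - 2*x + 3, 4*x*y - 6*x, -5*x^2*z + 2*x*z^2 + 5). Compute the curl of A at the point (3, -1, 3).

(0, 69, -10)

(∇×A)₁ = ∂A₃/∂y − ∂A₂/∂z = 0
(∇×A)₂ = ∂A₁/∂z − ∂A₃/∂x = 10*x*z - x - 2*z^2
(∇×A)₃ = ∂A₂/∂x − ∂A₁/∂y = 4*y - 6
∇×A = (0, 10*x*z - x - 2*z^2, 4*y - 6)
At (3, -1, 3): (0, 69, -10).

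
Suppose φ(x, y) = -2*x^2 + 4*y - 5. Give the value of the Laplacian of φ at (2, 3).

-4

∂²φ/∂x² = -4
∂²φ/∂y² = 0
∇²φ = -4
At (2, 3): -4.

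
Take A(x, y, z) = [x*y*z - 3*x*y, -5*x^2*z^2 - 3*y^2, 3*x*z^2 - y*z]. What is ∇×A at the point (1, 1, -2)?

(-18, -11, -35)

(∇×A)₁ = ∂A₃/∂y − ∂A₂/∂z = 10*x^2*z - z
(∇×A)₂ = ∂A₁/∂z − ∂A₃/∂x = x*y - 3*z^2
(∇×A)₃ = ∂A₂/∂x − ∂A₁/∂y = -10*x*z^2 - x*z + 3*x
∇×A = (10*x^2*z - z, x*y - 3*z^2, -10*x*z^2 - x*z + 3*x)
At (1, 1, -2): (-18, -11, -35).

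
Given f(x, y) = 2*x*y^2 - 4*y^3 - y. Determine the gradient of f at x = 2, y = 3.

(18, -85)

∂f/∂x = 2*y^2
∂f/∂y = 4*x*y - 12*y^2 - 1
∇f = (2*y^2, 4*x*y - 12*y^2 - 1)
At (2, 3): (18, -85).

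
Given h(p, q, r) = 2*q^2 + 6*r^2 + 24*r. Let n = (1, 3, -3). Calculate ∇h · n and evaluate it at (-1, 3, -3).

72

∂h/∂p = 0
∂h/∂q = 4*q
∂h/∂r = 12*r + 24
∇h at (-1, 3, -3) = (0, 12, -12)
∇h · n = (0)(1) + (12)(3) + (-12)(-3) = 72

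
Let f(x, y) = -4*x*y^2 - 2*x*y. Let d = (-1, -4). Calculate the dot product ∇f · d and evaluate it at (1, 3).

∂f/∂x = -4*y^2 - 2*y
∂f/∂y = -8*x*y - 2*x
∇f at (1, 3) = (-42, -26)
∇f · d = (-42)(-1) + (-26)(-4) = 146

146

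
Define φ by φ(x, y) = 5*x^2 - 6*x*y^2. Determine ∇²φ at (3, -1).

∂²φ/∂x² = 10
∂²φ/∂y² = -12*x
∇²φ = -12*x + 10
At (3, -1): -26.

-26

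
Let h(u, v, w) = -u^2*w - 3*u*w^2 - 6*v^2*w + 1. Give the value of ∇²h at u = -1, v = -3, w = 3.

-36

∂²h/∂u² = -2*w
∂²h/∂v² = -12*w
∂²h/∂w² = -6*u
∇²h = -6*u - 14*w
At (-1, -3, 3): -36.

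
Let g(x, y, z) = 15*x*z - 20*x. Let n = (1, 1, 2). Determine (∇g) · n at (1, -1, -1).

∂g/∂x = 15*z - 20
∂g/∂y = 0
∂g/∂z = 15*x
∇g at (1, -1, -1) = (-35, 0, 15)
∇g · n = (-35)(1) + (0)(1) + (15)(2) = -5

-5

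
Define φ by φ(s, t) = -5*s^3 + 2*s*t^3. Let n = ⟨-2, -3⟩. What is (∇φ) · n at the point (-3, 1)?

∂φ/∂s = -15*s^2 + 2*t^3
∂φ/∂t = 6*s*t^2
∇φ at (-3, 1) = (-133, -18)
∇φ · n = (-133)(-2) + (-18)(-3) = 320

320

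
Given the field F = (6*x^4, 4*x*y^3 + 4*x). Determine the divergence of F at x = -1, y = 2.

∂F₁/∂x = 24*x^3
∂F₂/∂y = 12*x*y^2
∇·F = 24*x^3 + 12*x*y^2
At (-1, 2): -72.

-72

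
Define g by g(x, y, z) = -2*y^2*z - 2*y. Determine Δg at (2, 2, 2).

∂²g/∂x² = 0
∂²g/∂y² = -4*z
∂²g/∂z² = 0
∇²g = -4*z
At (2, 2, 2): -8.

-8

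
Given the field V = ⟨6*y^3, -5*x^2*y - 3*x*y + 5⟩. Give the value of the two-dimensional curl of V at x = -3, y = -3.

∂V₂/∂x = -10*x*y - 3*y
∂V₁/∂y = 18*y^2
Scalar curl = -10*x*y - 18*y^2 - 3*y
At (-3, -3): -243.

-243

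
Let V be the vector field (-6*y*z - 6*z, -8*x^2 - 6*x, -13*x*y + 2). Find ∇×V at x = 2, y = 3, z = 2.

(∇×V)₁ = ∂V₃/∂y − ∂V₂/∂z = -13*x
(∇×V)₂ = ∂V₁/∂z − ∂V₃/∂x = 7*y - 6
(∇×V)₃ = ∂V₂/∂x − ∂V₁/∂y = -16*x + 6*z - 6
∇×V = (-13*x, 7*y - 6, -16*x + 6*z - 6)
At (2, 3, 2): (-26, 15, -26).

(-26, 15, -26)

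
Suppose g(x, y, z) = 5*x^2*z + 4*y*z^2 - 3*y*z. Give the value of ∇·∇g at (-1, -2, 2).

4

∂²g/∂x² = 10*z
∂²g/∂y² = 0
∂²g/∂z² = 8*y
∇²g = 8*y + 10*z
At (-1, -2, 2): 4.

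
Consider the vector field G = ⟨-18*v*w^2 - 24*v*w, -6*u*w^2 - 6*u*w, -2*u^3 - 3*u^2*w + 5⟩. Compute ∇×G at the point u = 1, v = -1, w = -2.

(∇×G)₁ = ∂G₃/∂v − ∂G₂/∂w = 12*u*w + 6*u
(∇×G)₂ = ∂G₁/∂w − ∂G₃/∂u = 6*u^2 + 6*u*w - 36*v*w - 24*v
(∇×G)₃ = ∂G₂/∂u − ∂G₁/∂v = 12*w^2 + 18*w
∇×G = (12*u*w + 6*u, 6*u^2 + 6*u*w - 36*v*w - 24*v, 12*w^2 + 18*w)
At (1, -1, -2): (-18, -54, 12).

(-18, -54, 12)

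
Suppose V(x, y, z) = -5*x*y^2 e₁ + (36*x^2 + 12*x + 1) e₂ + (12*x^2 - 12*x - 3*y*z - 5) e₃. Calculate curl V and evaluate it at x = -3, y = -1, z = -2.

(6, 84, -174)

(∇×V)₁ = ∂V₃/∂y − ∂V₂/∂z = -3*z
(∇×V)₂ = ∂V₁/∂z − ∂V₃/∂x = -24*x + 12
(∇×V)₃ = ∂V₂/∂x − ∂V₁/∂y = 10*x*y + 72*x + 12
∇×V = (-3*z, -24*x + 12, 10*x*y + 72*x + 12)
At (-3, -1, -2): (6, 84, -174).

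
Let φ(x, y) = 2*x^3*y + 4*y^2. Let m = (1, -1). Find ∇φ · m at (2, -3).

-64

∂φ/∂x = 6*x^2*y
∂φ/∂y = 2*x^3 + 8*y
∇φ at (2, -3) = (-72, -8)
∇φ · m = (-72)(1) + (-8)(-1) = -64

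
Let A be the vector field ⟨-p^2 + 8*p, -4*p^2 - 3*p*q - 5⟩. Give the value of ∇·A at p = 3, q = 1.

-7

∂A₁/∂p = -2*p + 8
∂A₂/∂q = -3*p
∇·A = -5*p + 8
At (3, 1): -7.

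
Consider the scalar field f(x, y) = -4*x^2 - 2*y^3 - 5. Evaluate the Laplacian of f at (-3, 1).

-20

∂²f/∂x² = -8
∂²f/∂y² = -12*y
∇²f = -12*y - 8
At (-3, 1): -20.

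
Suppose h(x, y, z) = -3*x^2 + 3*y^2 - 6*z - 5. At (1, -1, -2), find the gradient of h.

∂h/∂x = -6*x
∂h/∂y = 6*y
∂h/∂z = -6
∇h = (-6*x, 6*y, -6)
At (1, -1, -2): (-6, -6, -6).

(-6, -6, -6)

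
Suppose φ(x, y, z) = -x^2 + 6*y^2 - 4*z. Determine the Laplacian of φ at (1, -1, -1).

∂²φ/∂x² = -2
∂²φ/∂y² = 12
∂²φ/∂z² = 0
∇²φ = 10
At (1, -1, -1): 10.

10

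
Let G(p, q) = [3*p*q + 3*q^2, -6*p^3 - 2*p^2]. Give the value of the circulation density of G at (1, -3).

-7

∂G₂/∂p = -18*p^2 - 4*p
∂G₁/∂q = 3*p + 6*q
Scalar curl = -18*p^2 - 7*p - 6*q
At (1, -3): -7.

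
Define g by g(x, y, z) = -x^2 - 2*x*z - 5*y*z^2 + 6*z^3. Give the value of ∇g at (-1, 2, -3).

∂g/∂x = -2*x - 2*z
∂g/∂y = -5*z^2
∂g/∂z = -2*x - 10*y*z + 18*z^2
∇g = (-2*x - 2*z, -5*z^2, -2*x - 10*y*z + 18*z^2)
At (-1, 2, -3): (8, -45, 224).

(8, -45, 224)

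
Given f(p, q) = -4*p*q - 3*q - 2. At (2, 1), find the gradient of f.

∂f/∂p = -4*q
∂f/∂q = -4*p - 3
∇f = (-4*q, -4*p - 3)
At (2, 1): (-4, -11).

(-4, -11)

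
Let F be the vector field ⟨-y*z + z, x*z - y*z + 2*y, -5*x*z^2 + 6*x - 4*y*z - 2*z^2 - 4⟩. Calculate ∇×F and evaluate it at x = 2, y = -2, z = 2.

(-12, 17, 4)

(∇×F)₁ = ∂F₃/∂y − ∂F₂/∂z = -x + y - 4*z
(∇×F)₂ = ∂F₁/∂z − ∂F₃/∂x = -y + 5*z^2 - 5
(∇×F)₃ = ∂F₂/∂x − ∂F₁/∂y = 2*z
∇×F = (-x + y - 4*z, -y + 5*z^2 - 5, 2*z)
At (2, -2, 2): (-12, 17, 4).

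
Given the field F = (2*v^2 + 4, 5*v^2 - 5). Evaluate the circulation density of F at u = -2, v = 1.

-4

∂F₂/∂u = 0
∂F₁/∂v = 4*v
Scalar curl = -4*v
At (-2, 1): -4.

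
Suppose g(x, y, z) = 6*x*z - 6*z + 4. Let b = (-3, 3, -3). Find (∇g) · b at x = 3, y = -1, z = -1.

∂g/∂x = 6*z
∂g/∂y = 0
∂g/∂z = 6*x - 6
∇g at (3, -1, -1) = (-6, 0, 12)
∇g · b = (-6)(-3) + (0)(3) + (12)(-3) = -18

-18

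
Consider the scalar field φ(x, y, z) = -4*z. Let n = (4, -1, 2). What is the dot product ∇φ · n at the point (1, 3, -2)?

-8

∂φ/∂x = 0
∂φ/∂y = 0
∂φ/∂z = -4
∇φ at (1, 3, -2) = (0, 0, -4)
∇φ · n = (0)(4) + (0)(-1) + (-4)(2) = -8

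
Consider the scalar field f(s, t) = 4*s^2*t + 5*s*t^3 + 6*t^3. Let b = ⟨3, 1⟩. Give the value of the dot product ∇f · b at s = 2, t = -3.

∂f/∂s = 8*s*t + 5*t^3
∂f/∂t = 4*s^2 + 15*s*t^2 + 18*t^2
∇f at (2, -3) = (-183, 448)
∇f · b = (-183)(3) + (448)(1) = -101

-101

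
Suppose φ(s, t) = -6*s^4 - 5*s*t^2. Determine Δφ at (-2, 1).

-268

∂²φ/∂s² = -72*s^2
∂²φ/∂t² = -10*s
∇²φ = -72*s^2 - 10*s
At (-2, 1): -268.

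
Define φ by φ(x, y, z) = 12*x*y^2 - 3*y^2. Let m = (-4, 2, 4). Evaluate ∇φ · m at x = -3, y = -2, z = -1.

120

∂φ/∂x = 12*y^2
∂φ/∂y = 24*x*y - 6*y
∂φ/∂z = 0
∇φ at (-3, -2, -1) = (48, 156, 0)
∇φ · m = (48)(-4) + (156)(2) + (0)(4) = 120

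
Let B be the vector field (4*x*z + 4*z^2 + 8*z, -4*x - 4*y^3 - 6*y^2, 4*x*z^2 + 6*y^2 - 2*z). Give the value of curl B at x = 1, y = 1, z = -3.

(12, -48, -4)

(∇×B)₁ = ∂B₃/∂y − ∂B₂/∂z = 12*y
(∇×B)₂ = ∂B₁/∂z − ∂B₃/∂x = 4*x - 4*z^2 + 8*z + 8
(∇×B)₃ = ∂B₂/∂x − ∂B₁/∂y = -4
∇×B = (12*y, 4*x - 4*z^2 + 8*z + 8, -4)
At (1, 1, -3): (12, -48, -4).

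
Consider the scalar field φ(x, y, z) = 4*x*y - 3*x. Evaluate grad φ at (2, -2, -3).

(-11, 8, 0)

∂φ/∂x = 4*y - 3
∂φ/∂y = 4*x
∂φ/∂z = 0
∇φ = (4*y - 3, 4*x, 0)
At (2, -2, -3): (-11, 8, 0).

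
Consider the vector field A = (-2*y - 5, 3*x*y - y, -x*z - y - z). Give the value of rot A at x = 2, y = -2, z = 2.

(∇×A)₁ = ∂A₃/∂y − ∂A₂/∂z = -1
(∇×A)₂ = ∂A₁/∂z − ∂A₃/∂x = z
(∇×A)₃ = ∂A₂/∂x − ∂A₁/∂y = 3*y + 2
∇×A = (-1, z, 3*y + 2)
At (2, -2, 2): (-1, 2, -4).

(-1, 2, -4)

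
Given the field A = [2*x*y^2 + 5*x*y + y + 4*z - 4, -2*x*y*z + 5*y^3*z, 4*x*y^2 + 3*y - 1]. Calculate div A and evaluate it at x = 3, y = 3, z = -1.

-96

∂A₁/∂x = 2*y^2 + 5*y
∂A₂/∂y = -2*x*z + 15*y^2*z
∂A₃/∂z = 0
∇·A = -2*x*z + 15*y^2*z + 2*y^2 + 5*y
At (3, 3, -1): -96.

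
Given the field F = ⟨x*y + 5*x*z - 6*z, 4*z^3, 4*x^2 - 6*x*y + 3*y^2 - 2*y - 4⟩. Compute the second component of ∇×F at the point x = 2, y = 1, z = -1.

-6

(∇×F)_2 = ∂F₁/∂z − ∂F₃/∂x
= 5*x - 6 − (8*x - 6*y)
= -3*x + 6*y - 6
At (2, 1, -1): -6.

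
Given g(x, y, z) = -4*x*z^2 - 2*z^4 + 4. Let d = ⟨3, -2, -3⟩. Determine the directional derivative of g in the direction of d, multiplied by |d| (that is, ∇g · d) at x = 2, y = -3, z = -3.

∂g/∂x = -4*z^2
∂g/∂y = 0
∂g/∂z = -8*x*z - 8*z^3
∇g at (2, -3, -3) = (-36, 0, 264)
∇g · d = (-36)(3) + (0)(-2) + (264)(-3) = -900

-900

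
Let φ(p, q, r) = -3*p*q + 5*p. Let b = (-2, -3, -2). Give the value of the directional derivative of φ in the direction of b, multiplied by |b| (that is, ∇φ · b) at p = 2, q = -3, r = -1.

-10

∂φ/∂p = -3*q + 5
∂φ/∂q = -3*p
∂φ/∂r = 0
∇φ at (2, -3, -1) = (14, -6, 0)
∇φ · b = (14)(-2) + (-6)(-3) + (0)(-2) = -10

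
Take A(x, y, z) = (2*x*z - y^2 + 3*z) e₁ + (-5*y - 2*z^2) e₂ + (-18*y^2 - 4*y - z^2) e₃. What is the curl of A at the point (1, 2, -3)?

(∇×A)₁ = ∂A₃/∂y − ∂A₂/∂z = -36*y + 4*z - 4
(∇×A)₂ = ∂A₁/∂z − ∂A₃/∂x = 2*x + 3
(∇×A)₃ = ∂A₂/∂x − ∂A₁/∂y = 2*y
∇×A = (-36*y + 4*z - 4, 2*x + 3, 2*y)
At (1, 2, -3): (-88, 5, 4).

(-88, 5, 4)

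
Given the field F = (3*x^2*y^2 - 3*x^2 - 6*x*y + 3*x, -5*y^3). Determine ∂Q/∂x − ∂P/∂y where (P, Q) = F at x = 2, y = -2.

∂F₂/∂x = 0
∂F₁/∂y = 6*x^2*y - 6*x
Scalar curl = -6*x^2*y + 6*x
At (2, -2): 60.

60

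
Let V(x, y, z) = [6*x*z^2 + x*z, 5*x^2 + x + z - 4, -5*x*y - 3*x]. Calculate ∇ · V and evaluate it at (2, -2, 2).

∂V₁/∂x = 6*z^2 + z
∂V₂/∂y = 0
∂V₃/∂z = 0
∇·V = 6*z^2 + z
At (2, -2, 2): 26.

26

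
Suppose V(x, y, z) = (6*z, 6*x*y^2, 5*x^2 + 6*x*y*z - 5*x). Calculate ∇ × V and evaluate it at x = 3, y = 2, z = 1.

(∇×V)₁ = ∂V₃/∂y − ∂V₂/∂z = 6*x*z
(∇×V)₂ = ∂V₁/∂z − ∂V₃/∂x = -10*x - 6*y*z + 11
(∇×V)₃ = ∂V₂/∂x − ∂V₁/∂y = 6*y^2
∇×V = (6*x*z, -10*x - 6*y*z + 11, 6*y^2)
At (3, 2, 1): (18, -31, 24).

(18, -31, 24)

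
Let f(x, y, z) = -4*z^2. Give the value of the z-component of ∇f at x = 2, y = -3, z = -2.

16

(∇f)_3 = ∂f/∂z = -8*z
At (2, -3, -2): 16.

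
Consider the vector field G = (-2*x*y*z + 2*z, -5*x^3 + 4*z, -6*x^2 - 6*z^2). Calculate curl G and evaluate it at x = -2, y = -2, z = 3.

(∇×G)₁ = ∂G₃/∂y − ∂G₂/∂z = -4
(∇×G)₂ = ∂G₁/∂z − ∂G₃/∂x = -2*x*y + 12*x + 2
(∇×G)₃ = ∂G₂/∂x − ∂G₁/∂y = -15*x^2 + 2*x*z
∇×G = (-4, -2*x*y + 12*x + 2, -15*x^2 + 2*x*z)
At (-2, -2, 3): (-4, -30, -72).

(-4, -30, -72)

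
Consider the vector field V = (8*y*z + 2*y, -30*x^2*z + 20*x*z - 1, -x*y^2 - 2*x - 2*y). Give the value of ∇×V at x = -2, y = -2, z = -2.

(∇×V)₁ = ∂V₃/∂y − ∂V₂/∂z = 30*x^2 - 2*x*y - 20*x - 2
(∇×V)₂ = ∂V₁/∂z − ∂V₃/∂x = y^2 + 8*y + 2
(∇×V)₃ = ∂V₂/∂x − ∂V₁/∂y = -60*x*z + 12*z - 2
∇×V = (30*x^2 - 2*x*y - 20*x - 2, y^2 + 8*y + 2, -60*x*z + 12*z - 2)
At (-2, -2, -2): (150, -10, -266).

(150, -10, -266)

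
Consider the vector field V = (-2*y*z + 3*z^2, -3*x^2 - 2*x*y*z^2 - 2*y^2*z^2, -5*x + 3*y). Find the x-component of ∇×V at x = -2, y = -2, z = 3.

(∇×V)_1 = ∂V₃/∂y − ∂V₂/∂z
= 3 − (-4*x*y*z - 4*y^2*z)
= 4*x*y*z + 4*y^2*z + 3
At (-2, -2, 3): 99.

99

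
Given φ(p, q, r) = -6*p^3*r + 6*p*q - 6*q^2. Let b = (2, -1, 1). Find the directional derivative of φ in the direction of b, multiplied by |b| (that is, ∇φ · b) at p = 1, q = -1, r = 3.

-144

∂φ/∂p = -18*p^2*r + 6*q
∂φ/∂q = 6*p - 12*q
∂φ/∂r = -6*p^3
∇φ at (1, -1, 3) = (-60, 18, -6)
∇φ · b = (-60)(2) + (18)(-1) + (-6)(1) = -144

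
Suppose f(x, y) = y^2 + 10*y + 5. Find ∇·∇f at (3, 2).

2

∂²f/∂x² = 0
∂²f/∂y² = 2
∇²f = 2
At (3, 2): 2.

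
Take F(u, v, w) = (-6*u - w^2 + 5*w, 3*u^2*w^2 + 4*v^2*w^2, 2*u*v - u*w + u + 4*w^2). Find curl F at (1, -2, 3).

(∇×F)₁ = ∂F₃/∂v − ∂F₂/∂w = -6*u^2*w + 2*u - 8*v^2*w
(∇×F)₂ = ∂F₁/∂w − ∂F₃/∂u = -2*v - w + 4
(∇×F)₃ = ∂F₂/∂u − ∂F₁/∂v = 6*u*w^2
∇×F = (-6*u^2*w + 2*u - 8*v^2*w, -2*v - w + 4, 6*u*w^2)
At (1, -2, 3): (-112, 5, 54).

(-112, 5, 54)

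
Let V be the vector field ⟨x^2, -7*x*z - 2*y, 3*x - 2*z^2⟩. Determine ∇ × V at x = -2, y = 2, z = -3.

(-14, -3, 21)

(∇×V)₁ = ∂V₃/∂y − ∂V₂/∂z = 7*x
(∇×V)₂ = ∂V₁/∂z − ∂V₃/∂x = -3
(∇×V)₃ = ∂V₂/∂x − ∂V₁/∂y = -7*z
∇×V = (7*x, -3, -7*z)
At (-2, 2, -3): (-14, -3, 21).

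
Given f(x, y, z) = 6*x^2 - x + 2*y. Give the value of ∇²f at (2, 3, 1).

12

∂²f/∂x² = 12
∂²f/∂y² = 0
∂²f/∂z² = 0
∇²f = 12
At (2, 3, 1): 12.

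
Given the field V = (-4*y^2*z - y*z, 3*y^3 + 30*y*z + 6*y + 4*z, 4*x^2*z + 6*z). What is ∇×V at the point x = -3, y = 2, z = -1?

(-64, -42, -17)

(∇×V)₁ = ∂V₃/∂y − ∂V₂/∂z = -30*y - 4
(∇×V)₂ = ∂V₁/∂z − ∂V₃/∂x = -8*x*z - 4*y^2 - y
(∇×V)₃ = ∂V₂/∂x − ∂V₁/∂y = 8*y*z + z
∇×V = (-30*y - 4, -8*x*z - 4*y^2 - y, 8*y*z + z)
At (-3, 2, -1): (-64, -42, -17).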